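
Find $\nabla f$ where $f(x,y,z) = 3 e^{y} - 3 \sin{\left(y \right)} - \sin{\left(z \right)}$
(0, 3*exp(y) - 3*cos(y), -cos(z))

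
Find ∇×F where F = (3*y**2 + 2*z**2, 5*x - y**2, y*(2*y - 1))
(4*y - 1, 4*z, 5 - 6*y)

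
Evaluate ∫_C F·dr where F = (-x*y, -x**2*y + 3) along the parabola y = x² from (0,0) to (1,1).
29/12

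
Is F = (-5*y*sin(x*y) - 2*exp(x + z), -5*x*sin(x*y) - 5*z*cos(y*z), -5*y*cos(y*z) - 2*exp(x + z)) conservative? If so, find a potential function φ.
Yes, F is conservative. φ = -2*exp(x + z) - 5*sin(y*z) + 5*cos(x*y)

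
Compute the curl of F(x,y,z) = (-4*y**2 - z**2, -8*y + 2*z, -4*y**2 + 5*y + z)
(3 - 8*y, -2*z, 8*y)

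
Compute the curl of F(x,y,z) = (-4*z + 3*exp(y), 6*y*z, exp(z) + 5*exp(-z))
(-6*y, -4, -3*exp(y))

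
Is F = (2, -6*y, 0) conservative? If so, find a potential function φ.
Yes, F is conservative. φ = 2*x - 3*y**2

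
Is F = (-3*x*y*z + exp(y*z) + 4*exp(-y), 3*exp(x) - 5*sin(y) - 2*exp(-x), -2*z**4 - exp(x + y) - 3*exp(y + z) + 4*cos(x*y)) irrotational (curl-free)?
No, ∇×F = (-4*x*sin(x*y) - exp(x + y) - 3*exp(y + z), -3*x*y + y*exp(y*z) + 4*y*sin(x*y) + exp(x + y), 3*x*z - z*exp(y*z) + 3*exp(x) + 4*exp(-y) + 2*exp(-x))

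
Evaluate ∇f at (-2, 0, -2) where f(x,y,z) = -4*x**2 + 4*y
(16, 4, 0)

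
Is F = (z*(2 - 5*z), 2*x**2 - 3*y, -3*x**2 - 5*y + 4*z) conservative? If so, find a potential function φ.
No, ∇×F = (-5, 6*x - 10*z + 2, 4*x) ≠ 0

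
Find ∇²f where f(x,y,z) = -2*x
0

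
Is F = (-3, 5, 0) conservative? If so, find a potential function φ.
Yes, F is conservative. φ = -3*x + 5*y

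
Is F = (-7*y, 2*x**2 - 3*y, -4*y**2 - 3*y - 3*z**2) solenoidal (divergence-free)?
No, ∇·F = -6*z - 3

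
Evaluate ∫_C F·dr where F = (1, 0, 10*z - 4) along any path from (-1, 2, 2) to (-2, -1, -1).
-4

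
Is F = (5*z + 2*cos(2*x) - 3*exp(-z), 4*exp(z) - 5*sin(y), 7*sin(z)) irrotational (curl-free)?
No, ∇×F = (-4*exp(z), 5 + 3*exp(-z), 0)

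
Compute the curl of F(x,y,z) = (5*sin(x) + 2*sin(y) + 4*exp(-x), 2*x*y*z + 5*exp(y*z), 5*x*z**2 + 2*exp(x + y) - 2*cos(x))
(-2*x*y - 5*y*exp(y*z) + 2*exp(x + y), -5*z**2 - 2*exp(x + y) - 2*sin(x), 2*y*z - 2*cos(y))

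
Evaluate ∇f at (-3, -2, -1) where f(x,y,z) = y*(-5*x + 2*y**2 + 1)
(10, 40, 0)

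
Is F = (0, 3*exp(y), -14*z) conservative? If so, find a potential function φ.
Yes, F is conservative. φ = -7*z**2 + 3*exp(y)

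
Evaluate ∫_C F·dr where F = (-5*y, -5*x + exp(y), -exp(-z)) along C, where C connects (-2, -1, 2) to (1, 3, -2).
-5 - exp(-1) - exp(-2) + exp(2) + exp(3)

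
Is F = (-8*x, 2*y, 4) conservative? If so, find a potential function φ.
Yes, F is conservative. φ = -4*x**2 + y**2 + 4*z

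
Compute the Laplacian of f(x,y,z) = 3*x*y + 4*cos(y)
-4*cos(y)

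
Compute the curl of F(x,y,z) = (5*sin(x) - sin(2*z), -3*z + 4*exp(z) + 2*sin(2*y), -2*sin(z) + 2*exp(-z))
(3 - 4*exp(z), -2*cos(2*z), 0)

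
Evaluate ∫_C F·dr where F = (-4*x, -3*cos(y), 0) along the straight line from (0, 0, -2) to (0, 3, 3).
-3*sin(3)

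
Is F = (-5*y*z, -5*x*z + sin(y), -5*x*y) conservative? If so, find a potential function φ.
Yes, F is conservative. φ = -5*x*y*z - cos(y)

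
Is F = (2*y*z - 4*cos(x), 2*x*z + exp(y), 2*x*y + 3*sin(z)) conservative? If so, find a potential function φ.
Yes, F is conservative. φ = 2*x*y*z + exp(y) - 4*sin(x) - 3*cos(z)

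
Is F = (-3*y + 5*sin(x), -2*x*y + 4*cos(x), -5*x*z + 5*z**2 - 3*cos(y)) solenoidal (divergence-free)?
No, ∇·F = -7*x + 10*z + 5*cos(x)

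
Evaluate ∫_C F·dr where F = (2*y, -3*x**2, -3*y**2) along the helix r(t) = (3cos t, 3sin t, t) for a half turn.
-45*pi/2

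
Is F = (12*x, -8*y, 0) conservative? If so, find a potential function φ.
Yes, F is conservative. φ = 6*x**2 - 4*y**2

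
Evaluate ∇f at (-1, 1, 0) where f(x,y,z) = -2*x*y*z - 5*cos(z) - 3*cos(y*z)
(0, 0, 2)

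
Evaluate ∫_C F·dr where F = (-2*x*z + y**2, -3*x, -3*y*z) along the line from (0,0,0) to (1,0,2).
-4/3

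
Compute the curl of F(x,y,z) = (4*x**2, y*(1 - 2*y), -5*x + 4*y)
(4, 5, 0)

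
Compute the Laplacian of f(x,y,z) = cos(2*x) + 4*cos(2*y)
-4*cos(2*x) - 16*cos(2*y)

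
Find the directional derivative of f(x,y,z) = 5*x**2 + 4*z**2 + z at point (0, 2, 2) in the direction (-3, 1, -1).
-17*sqrt(11)/11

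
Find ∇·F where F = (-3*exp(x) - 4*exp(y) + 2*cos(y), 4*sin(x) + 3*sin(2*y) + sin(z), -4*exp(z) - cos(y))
-3*exp(x) - 4*exp(z) + 6*cos(2*y)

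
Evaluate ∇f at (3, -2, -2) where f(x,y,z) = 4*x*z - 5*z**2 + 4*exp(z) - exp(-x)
(-8 + exp(-3), 0, 4*exp(-2) + 32)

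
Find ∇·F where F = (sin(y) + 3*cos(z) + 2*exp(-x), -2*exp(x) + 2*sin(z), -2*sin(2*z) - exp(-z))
-4*cos(2*z) + exp(-z) - 2*exp(-x)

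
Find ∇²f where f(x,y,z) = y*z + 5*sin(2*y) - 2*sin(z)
-20*sin(2*y) + 2*sin(z)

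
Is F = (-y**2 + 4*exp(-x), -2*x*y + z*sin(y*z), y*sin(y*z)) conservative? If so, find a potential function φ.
Yes, F is conservative. φ = -x*y**2 - cos(y*z) - 4*exp(-x)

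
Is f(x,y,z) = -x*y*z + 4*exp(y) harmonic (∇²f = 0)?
No, ∇²f = 4*exp(y)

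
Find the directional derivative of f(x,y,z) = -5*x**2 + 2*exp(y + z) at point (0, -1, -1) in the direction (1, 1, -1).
0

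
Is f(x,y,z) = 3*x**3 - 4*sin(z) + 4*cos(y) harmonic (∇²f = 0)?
No, ∇²f = 18*x + 4*sin(z) - 4*cos(y)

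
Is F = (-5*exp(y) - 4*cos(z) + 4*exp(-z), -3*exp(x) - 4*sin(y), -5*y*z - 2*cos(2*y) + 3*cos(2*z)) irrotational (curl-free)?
No, ∇×F = (-5*z + 4*sin(2*y), 4*sin(z) - 4*exp(-z), -3*exp(x) + 5*exp(y))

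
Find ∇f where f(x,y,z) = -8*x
(-8, 0, 0)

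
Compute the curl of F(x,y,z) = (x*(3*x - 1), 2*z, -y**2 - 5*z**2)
(-2*y - 2, 0, 0)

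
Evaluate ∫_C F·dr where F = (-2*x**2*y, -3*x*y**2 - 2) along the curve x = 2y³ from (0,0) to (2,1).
-39/5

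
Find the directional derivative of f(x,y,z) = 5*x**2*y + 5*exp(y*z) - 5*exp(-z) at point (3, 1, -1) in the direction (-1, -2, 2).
-40 + 10*exp(-1)/3 + 20*cosh(1)/3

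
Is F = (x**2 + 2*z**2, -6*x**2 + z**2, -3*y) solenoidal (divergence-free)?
No, ∇·F = 2*x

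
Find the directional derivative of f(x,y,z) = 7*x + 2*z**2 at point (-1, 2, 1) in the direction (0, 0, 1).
4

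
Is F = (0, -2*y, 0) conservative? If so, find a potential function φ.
Yes, F is conservative. φ = -y**2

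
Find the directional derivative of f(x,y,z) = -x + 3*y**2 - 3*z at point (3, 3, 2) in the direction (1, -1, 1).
-22*sqrt(3)/3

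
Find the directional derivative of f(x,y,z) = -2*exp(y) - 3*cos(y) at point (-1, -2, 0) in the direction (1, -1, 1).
sqrt(3)*(2/3 + exp(2)*sin(2))*exp(-2)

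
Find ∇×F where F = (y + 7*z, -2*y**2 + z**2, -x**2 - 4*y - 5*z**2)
(-2*z - 4, 2*x + 7, -1)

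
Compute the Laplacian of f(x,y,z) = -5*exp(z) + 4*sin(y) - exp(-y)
-5*exp(z) - 4*sin(y) - exp(-y)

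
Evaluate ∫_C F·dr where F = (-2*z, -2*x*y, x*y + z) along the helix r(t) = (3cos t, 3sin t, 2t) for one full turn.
8*pi*(-3 + pi)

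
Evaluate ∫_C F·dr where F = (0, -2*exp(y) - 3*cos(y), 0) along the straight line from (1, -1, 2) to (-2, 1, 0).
-2*E - 6*sin(1) + 2*exp(-1)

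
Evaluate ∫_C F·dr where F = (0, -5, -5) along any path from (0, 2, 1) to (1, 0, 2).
5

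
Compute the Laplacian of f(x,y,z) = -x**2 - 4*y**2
-10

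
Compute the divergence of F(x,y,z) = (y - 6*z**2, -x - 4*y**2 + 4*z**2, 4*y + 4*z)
4 - 8*y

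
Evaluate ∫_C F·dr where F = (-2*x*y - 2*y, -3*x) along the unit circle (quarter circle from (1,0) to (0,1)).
2/3 - pi/4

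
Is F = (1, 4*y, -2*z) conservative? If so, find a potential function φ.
Yes, F is conservative. φ = x + 2*y**2 - z**2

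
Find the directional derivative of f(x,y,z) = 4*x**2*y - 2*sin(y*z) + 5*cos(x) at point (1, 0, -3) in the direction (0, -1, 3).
-sqrt(10)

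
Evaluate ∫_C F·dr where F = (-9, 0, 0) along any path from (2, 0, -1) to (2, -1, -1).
0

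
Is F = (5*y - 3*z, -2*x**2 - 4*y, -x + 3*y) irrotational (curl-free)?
No, ∇×F = (3, -2, -4*x - 5)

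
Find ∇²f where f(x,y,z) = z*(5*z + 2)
10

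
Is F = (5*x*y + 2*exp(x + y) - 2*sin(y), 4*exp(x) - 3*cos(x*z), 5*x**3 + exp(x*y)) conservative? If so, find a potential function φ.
No, ∇×F = (x*(exp(x*y) - 3*sin(x*z)), -15*x**2 - y*exp(x*y), -5*x + 3*z*sin(x*z) + 4*exp(x) - 2*exp(x + y) + 2*cos(y)) ≠ 0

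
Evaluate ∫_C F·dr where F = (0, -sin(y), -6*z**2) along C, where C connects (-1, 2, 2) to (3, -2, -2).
32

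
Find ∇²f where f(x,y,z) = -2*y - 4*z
0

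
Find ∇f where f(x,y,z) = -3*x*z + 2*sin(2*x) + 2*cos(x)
(-3*z - 2*sin(x) + 4*cos(2*x), 0, -3*x)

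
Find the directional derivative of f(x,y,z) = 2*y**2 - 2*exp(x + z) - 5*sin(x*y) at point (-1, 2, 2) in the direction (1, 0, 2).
sqrt(5)*(-6*E/5 - 2*cos(2))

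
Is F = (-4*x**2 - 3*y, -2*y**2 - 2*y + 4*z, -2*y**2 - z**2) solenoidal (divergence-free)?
No, ∇·F = -8*x - 4*y - 2*z - 2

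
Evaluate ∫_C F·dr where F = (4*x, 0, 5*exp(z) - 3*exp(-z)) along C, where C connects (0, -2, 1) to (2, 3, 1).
8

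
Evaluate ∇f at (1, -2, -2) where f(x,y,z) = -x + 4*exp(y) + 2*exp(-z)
(-1, 4*exp(-2), -2*exp(2))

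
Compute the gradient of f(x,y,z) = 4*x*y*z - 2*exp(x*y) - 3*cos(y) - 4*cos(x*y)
(2*y*(2*z - exp(x*y) + 2*sin(x*y)), 4*x*z - 2*x*exp(x*y) + 4*x*sin(x*y) + 3*sin(y), 4*x*y)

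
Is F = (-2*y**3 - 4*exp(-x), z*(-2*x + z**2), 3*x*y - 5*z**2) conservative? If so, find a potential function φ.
No, ∇×F = (5*x - 3*z**2, -3*y, 6*y**2 - 2*z) ≠ 0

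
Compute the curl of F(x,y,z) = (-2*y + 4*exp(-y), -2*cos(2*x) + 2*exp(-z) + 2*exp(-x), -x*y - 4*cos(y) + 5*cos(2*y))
(-x + 4*sin(y) - 10*sin(2*y) + 2*exp(-z), y, 4*sin(2*x) + 2 + 4*exp(-y) - 2*exp(-x))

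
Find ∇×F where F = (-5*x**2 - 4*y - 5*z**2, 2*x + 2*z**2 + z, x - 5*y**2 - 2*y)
(-10*y - 4*z - 3, -10*z - 1, 6)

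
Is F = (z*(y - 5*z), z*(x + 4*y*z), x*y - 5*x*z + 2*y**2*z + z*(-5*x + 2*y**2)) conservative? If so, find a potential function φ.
Yes, F is conservative. φ = z*(x*y - 5*x*z + 2*y**2*z)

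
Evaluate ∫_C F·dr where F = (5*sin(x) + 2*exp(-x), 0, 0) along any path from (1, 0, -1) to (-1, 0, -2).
-4*sinh(1)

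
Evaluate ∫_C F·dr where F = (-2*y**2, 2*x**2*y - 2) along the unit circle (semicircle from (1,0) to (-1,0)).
8/3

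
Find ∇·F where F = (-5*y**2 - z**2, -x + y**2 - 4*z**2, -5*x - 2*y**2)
2*y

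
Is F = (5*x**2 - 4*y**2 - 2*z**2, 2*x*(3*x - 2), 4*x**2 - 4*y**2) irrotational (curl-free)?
No, ∇×F = (-8*y, -8*x - 4*z, 12*x + 8*y - 4)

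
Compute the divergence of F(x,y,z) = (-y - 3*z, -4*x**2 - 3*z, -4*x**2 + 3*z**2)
6*z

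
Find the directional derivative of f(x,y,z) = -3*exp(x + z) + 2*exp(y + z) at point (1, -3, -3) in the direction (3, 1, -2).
sqrt(14)*(-3*exp(4) - 2)*exp(-6)/14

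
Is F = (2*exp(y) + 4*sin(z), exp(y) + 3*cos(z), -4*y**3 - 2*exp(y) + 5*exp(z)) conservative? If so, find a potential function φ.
No, ∇×F = (-12*y**2 - 2*exp(y) + 3*sin(z), 4*cos(z), -2*exp(y)) ≠ 0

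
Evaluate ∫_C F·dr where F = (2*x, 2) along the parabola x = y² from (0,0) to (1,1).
3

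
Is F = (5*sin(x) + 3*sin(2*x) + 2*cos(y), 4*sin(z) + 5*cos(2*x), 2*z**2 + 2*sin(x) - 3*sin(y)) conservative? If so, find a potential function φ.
No, ∇×F = (-3*cos(y) - 4*cos(z), -2*cos(x), -10*sin(2*x) + 2*sin(y)) ≠ 0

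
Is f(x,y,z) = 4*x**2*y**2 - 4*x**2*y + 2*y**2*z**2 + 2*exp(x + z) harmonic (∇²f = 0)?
No, ∇²f = 8*x**2 + 12*y**2 - 8*y + 4*z**2 + 4*exp(x + z)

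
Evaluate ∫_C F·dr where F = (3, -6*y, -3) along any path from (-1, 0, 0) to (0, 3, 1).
-27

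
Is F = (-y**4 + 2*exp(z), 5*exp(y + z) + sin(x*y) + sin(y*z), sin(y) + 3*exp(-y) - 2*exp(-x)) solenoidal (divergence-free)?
No, ∇·F = x*cos(x*y) + z*cos(y*z) + 5*exp(y + z)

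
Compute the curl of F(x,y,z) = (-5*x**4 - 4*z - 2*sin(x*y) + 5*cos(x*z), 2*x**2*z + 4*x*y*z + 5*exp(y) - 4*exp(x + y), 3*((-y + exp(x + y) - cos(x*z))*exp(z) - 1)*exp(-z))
(-2*x**2 - 4*x*y + 3*exp(x + y) - 3, -5*x*sin(x*z) - 3*z*sin(x*z) - 3*exp(x + y) - 4, 4*x*z + 2*x*cos(x*y) + 4*y*z - 4*exp(x + y))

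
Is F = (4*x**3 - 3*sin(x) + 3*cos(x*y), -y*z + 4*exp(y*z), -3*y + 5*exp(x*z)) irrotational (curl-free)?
No, ∇×F = (-4*y*exp(y*z) + y - 3, -5*z*exp(x*z), 3*x*sin(x*y))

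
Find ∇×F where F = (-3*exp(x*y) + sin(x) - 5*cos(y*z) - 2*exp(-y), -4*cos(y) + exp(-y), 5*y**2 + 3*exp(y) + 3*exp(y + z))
(10*y + 3*exp(y) + 3*exp(y + z), 5*y*sin(y*z), 3*x*exp(x*y) - 5*z*sin(y*z) - 2*exp(-y))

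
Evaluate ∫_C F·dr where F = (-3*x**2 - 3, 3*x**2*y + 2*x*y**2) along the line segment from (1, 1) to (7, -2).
-399/2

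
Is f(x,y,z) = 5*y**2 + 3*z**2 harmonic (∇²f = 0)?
No, ∇²f = 16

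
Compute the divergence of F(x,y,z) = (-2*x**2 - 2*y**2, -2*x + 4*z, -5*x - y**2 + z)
1 - 4*x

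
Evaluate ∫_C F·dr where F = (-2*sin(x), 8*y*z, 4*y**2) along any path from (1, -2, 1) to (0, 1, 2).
-6 - 2*cos(1)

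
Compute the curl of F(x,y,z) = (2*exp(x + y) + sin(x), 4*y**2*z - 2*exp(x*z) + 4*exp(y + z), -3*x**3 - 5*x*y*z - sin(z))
(-5*x*z + 2*x*exp(x*z) - 4*y**2 - 4*exp(y + z), 9*x**2 + 5*y*z, -2*z*exp(x*z) - 2*exp(x + y))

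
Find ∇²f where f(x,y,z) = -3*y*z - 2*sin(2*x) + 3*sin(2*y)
8*sin(2*x) - 12*sin(2*y)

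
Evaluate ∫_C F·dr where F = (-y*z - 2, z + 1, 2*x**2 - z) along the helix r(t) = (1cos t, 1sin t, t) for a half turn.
-pi**2/4 + 2 + pi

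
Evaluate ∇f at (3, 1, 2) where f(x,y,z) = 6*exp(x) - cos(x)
(sin(3) + 6*exp(3), 0, 0)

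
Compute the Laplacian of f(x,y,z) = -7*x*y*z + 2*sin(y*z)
-2*(y**2 + z**2)*sin(y*z)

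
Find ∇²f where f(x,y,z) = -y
0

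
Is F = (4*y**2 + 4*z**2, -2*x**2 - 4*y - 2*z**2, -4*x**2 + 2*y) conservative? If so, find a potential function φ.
No, ∇×F = (4*z + 2, 8*x + 8*z, -4*x - 8*y) ≠ 0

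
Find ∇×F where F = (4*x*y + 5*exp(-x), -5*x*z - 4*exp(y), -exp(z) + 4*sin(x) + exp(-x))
(5*x, -4*cos(x) + exp(-x), -4*x - 5*z)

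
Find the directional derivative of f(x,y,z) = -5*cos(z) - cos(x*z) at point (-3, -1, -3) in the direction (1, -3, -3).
3*sqrt(19)*(5*sin(3) + 2*sin(9))/19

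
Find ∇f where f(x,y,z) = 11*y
(0, 11, 0)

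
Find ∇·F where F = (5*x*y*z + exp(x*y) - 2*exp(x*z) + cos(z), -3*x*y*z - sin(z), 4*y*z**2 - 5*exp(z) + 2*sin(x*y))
-3*x*z + 13*y*z + y*exp(x*y) - 2*z*exp(x*z) - 5*exp(z)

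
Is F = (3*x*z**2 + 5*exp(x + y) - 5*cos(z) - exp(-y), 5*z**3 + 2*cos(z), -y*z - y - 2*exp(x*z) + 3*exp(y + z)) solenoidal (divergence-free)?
No, ∇·F = -2*x*exp(x*z) - y + 3*z**2 + 5*exp(x + y) + 3*exp(y + z)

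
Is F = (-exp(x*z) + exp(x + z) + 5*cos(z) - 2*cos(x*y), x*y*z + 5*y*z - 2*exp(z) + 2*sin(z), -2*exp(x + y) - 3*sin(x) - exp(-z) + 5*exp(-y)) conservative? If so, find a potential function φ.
No, ∇×F = (-x*y - 5*y + 2*exp(z) - 2*exp(x + y) - 2*cos(z) - 5*exp(-y), -x*exp(x*z) + 2*exp(x + y) + exp(x + z) - 5*sin(z) + 3*cos(x), -2*x*sin(x*y) + y*z) ≠ 0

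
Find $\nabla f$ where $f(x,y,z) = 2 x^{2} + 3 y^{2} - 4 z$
(4*x, 6*y, -4)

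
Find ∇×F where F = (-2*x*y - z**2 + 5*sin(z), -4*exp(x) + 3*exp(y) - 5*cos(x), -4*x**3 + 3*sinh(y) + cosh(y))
(sinh(y) + 3*cosh(y), 12*x**2 - 2*z + 5*cos(z), 2*x - 4*exp(x) + 5*sin(x))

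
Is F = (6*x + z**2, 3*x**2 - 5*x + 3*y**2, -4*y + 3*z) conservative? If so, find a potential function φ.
No, ∇×F = (-4, 2*z, 6*x - 5) ≠ 0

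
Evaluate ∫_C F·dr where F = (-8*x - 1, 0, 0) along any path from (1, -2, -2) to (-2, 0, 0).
-9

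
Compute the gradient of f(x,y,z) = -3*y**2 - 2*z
(0, -6*y, -2)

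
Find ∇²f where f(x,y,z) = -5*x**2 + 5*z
-10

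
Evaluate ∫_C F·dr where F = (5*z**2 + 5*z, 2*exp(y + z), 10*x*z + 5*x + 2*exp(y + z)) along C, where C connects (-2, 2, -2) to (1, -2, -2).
2*exp(-4) + 28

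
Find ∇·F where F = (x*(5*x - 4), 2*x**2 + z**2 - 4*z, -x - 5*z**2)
10*x - 10*z - 4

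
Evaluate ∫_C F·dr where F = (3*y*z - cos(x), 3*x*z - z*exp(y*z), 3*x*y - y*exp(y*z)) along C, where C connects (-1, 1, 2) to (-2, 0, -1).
-sin(1) + sin(2) + 5 + exp(2)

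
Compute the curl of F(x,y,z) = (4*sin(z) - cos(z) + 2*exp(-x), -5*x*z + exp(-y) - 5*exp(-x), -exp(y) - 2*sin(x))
(5*x - exp(y), sin(z) + 2*cos(x) + 4*cos(z), -5*z + 5*exp(-x))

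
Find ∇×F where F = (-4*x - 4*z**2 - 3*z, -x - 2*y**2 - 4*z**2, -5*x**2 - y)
(8*z - 1, 10*x - 8*z - 3, -1)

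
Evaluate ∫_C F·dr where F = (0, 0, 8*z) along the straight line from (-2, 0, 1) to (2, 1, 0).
-4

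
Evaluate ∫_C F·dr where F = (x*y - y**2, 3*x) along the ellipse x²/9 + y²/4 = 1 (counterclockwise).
18*pi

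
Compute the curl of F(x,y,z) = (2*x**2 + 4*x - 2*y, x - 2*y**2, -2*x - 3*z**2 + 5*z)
(0, 2, 3)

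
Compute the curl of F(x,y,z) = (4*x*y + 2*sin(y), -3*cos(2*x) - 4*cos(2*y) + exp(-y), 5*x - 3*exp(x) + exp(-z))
(0, 3*exp(x) - 5, -4*x + 6*sin(2*x) - 2*cos(y))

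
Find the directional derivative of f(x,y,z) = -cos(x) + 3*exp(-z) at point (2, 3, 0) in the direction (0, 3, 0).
0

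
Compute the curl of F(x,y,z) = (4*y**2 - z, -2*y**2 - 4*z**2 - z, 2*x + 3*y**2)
(6*y + 8*z + 1, -3, -8*y)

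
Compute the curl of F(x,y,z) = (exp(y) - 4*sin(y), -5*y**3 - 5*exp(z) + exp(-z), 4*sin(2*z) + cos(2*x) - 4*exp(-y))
(5*exp(z) + exp(-z) + 4*exp(-y), 2*sin(2*x), -exp(y) + 4*cos(y))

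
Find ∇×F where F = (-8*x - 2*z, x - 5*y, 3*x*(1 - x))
(0, 6*x - 5, 1)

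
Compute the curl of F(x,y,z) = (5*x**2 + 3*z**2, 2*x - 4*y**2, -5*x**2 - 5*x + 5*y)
(5, 10*x + 6*z + 5, 2)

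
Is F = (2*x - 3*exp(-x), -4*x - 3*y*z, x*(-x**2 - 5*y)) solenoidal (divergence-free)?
No, ∇·F = -3*z + 2 + 3*exp(-x)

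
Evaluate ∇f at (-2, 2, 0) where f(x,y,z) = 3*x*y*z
(0, 0, -12)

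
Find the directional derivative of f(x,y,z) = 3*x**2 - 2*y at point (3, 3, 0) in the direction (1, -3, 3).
24*sqrt(19)/19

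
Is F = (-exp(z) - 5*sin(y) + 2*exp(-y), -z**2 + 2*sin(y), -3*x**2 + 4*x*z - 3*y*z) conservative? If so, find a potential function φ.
No, ∇×F = (-z, 6*x - 4*z - exp(z), 5*cos(y) + 2*exp(-y)) ≠ 0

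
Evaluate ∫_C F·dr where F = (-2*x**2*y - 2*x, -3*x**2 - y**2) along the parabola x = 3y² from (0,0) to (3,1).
-3167/105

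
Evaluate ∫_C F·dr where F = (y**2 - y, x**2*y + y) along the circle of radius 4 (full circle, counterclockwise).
16*pi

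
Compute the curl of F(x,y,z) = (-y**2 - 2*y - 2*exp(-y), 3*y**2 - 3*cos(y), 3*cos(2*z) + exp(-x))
(0, exp(-x), 2*y + 2 - 2*exp(-y))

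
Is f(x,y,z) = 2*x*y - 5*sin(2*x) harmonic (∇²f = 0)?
No, ∇²f = 20*sin(2*x)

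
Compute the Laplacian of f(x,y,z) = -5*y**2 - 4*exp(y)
-4*exp(y) - 10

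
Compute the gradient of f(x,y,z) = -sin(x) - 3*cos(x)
(3*sin(x) - cos(x), 0, 0)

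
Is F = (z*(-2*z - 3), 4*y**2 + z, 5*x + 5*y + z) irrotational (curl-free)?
No, ∇×F = (4, -4*z - 8, 0)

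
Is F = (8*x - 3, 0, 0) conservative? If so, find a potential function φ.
Yes, F is conservative. φ = x*(4*x - 3)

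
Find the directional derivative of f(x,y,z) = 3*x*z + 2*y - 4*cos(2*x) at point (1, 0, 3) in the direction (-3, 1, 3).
-8*sqrt(19)*(2 + 3*sin(2))/19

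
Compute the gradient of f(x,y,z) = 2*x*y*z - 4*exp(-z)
(2*y*z, 2*x*z, 2*x*y + 4*exp(-z))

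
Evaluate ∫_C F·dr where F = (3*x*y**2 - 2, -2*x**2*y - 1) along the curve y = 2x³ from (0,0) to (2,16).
-404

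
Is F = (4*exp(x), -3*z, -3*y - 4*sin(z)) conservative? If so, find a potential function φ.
Yes, F is conservative. φ = -3*y*z + 4*exp(x) + 4*cos(z)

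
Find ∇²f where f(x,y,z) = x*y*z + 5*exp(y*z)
5*(y**2 + z**2)*exp(y*z)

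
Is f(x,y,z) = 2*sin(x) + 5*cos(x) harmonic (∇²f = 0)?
No, ∇²f = -2*sin(x) - 5*cos(x)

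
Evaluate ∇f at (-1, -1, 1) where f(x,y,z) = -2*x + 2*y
(-2, 2, 0)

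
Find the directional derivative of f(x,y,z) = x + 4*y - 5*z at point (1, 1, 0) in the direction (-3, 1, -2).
11*sqrt(14)/14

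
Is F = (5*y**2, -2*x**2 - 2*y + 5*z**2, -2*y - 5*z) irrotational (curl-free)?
No, ∇×F = (-10*z - 2, 0, -4*x - 10*y)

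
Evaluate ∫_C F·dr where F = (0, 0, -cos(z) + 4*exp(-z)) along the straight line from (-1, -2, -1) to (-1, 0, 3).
-sin(1) - 4*exp(-3) - sin(3) + 4*E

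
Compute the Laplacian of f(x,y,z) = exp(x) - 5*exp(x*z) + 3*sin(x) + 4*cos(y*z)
-5*x**2*exp(x*z) - 4*y**2*cos(y*z) - 5*z**2*exp(x*z) - 4*z**2*cos(y*z) + exp(x) - 3*sin(x)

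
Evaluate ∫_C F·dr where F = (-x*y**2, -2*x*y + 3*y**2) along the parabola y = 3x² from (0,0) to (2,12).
7008/5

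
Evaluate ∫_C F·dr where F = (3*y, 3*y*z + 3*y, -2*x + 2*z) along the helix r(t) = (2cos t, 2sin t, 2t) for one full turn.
8*pi*(-3 + 2*pi)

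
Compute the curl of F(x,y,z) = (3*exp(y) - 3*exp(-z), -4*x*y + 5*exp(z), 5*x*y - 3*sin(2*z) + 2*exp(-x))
(5*x - 5*exp(z), -5*y + 3*exp(-z) + 2*exp(-x), -4*y - 3*exp(y))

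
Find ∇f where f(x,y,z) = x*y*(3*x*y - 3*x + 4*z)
(2*y*(3*x*y - 3*x + 2*z), x*(6*x*y - 3*x + 4*z), 4*x*y)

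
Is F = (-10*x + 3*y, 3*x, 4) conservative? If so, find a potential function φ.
Yes, F is conservative. φ = -5*x**2 + 3*x*y + 4*z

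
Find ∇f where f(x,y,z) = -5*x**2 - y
(-10*x, -1, 0)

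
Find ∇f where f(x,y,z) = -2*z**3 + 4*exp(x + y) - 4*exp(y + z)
(4*exp(x + y), 4*exp(x + y) - 4*exp(y + z), -6*z**2 - 4*exp(y + z))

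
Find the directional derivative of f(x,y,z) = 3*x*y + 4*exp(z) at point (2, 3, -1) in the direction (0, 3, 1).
sqrt(10)*(2 + 9*E)*exp(-1)/5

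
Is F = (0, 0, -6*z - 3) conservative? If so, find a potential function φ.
Yes, F is conservative. φ = 3*z*(-z - 1)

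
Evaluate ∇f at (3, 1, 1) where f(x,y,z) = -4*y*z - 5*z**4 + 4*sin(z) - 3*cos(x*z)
(3*sin(3), -4, -24 + 9*sin(3) + 4*cos(1))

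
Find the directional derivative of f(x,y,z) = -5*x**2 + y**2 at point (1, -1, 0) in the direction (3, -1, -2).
-2*sqrt(14)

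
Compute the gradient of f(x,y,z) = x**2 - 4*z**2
(2*x, 0, -8*z)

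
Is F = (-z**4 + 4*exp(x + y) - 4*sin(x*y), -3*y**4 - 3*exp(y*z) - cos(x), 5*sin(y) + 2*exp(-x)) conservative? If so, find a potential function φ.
No, ∇×F = (3*y*exp(y*z) + 5*cos(y), -4*z**3 + 2*exp(-x), 4*x*cos(x*y) - 4*exp(x + y) + sin(x)) ≠ 0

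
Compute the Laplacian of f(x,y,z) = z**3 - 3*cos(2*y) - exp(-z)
6*z + 12*cos(2*y) - exp(-z)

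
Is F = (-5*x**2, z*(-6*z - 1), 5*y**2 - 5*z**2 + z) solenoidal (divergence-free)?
No, ∇·F = -10*x - 10*z + 1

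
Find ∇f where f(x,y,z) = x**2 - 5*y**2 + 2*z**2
(2*x, -10*y, 4*z)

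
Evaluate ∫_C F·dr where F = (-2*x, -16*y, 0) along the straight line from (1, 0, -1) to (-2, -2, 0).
-35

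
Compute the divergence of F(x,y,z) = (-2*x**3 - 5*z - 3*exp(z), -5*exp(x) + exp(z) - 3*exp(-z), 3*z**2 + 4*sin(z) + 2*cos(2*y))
-6*x**2 + 6*z + 4*cos(z)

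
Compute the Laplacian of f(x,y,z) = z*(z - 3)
2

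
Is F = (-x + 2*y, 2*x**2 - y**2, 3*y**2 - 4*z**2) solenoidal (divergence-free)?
No, ∇·F = -2*y - 8*z - 1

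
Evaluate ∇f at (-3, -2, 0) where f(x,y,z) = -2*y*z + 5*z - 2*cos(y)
(0, -2*sin(2), 9)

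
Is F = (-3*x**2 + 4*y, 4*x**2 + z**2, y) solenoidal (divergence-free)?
No, ∇·F = -6*x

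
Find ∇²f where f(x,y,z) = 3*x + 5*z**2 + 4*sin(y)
10 - 4*sin(y)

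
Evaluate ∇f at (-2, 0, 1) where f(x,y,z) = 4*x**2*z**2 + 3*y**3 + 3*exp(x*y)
(-16, -6, 32)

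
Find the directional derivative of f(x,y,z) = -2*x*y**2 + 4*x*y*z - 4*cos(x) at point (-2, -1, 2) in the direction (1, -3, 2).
sqrt(14)*(39 - 2*sin(2))/7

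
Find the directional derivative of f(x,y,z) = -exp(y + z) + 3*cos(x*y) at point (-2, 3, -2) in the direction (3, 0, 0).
9*sin(6)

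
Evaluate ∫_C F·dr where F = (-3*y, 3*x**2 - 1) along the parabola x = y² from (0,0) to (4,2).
6/5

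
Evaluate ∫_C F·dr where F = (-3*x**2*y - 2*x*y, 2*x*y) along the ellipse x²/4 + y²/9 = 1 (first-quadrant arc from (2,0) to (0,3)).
9*pi/2 + 20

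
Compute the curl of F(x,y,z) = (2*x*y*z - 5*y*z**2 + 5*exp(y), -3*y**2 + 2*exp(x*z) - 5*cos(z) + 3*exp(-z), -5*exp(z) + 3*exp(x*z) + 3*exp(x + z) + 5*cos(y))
(-2*x*exp(x*z) - 5*sin(y) - 5*sin(z) + 3*exp(-z), 2*x*y - 10*y*z - 3*z*exp(x*z) - 3*exp(x + z), -2*x*z + 5*z**2 + 2*z*exp(x*z) - 5*exp(y))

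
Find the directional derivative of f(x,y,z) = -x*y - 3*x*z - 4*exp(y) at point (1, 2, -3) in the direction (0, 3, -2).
3*sqrt(13)*(1 - 4*exp(2))/13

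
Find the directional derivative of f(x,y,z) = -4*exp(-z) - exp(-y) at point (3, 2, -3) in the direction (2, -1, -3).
sqrt(14)*(-12*exp(5) - 1)*exp(-2)/14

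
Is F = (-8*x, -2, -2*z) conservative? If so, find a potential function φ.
Yes, F is conservative. φ = -4*x**2 - 2*y - z**2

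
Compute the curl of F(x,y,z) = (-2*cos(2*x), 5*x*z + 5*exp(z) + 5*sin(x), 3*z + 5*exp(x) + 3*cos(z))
(-5*x - 5*exp(z), -5*exp(x), 5*z + 5*cos(x))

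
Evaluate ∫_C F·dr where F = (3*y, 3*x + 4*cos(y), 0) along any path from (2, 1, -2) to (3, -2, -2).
-24 - 4*sin(2) - 4*sin(1)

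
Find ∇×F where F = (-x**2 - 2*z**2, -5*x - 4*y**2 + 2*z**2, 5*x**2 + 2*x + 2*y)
(2 - 4*z, -10*x - 4*z - 2, -5)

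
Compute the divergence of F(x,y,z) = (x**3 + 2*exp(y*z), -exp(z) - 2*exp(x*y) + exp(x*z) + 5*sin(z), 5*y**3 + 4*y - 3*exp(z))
3*x**2 - 2*x*exp(x*y) - 3*exp(z)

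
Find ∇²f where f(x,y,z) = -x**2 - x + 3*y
-2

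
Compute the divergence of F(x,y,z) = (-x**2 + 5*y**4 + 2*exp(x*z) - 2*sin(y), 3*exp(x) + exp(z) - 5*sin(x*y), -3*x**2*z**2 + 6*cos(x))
-6*x**2*z - 5*x*cos(x*y) - 2*x + 2*z*exp(x*z)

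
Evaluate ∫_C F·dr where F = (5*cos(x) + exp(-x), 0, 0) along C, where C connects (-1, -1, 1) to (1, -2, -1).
-exp(-1) + E + 10*sin(1)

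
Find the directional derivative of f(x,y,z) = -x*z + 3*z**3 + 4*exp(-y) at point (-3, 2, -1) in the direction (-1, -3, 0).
sqrt(10)*(12 - exp(2))*exp(-2)/10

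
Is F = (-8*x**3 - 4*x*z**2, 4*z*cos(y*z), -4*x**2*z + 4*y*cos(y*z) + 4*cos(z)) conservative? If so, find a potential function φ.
Yes, F is conservative. φ = -2*x**4 - 2*x**2*z**2 + 4*sin(z) + 4*sin(y*z)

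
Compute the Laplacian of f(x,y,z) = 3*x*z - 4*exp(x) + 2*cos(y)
-4*exp(x) - 2*cos(y)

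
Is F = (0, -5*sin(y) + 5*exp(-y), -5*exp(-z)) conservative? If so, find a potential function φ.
Yes, F is conservative. φ = 5*cos(y) + 5*exp(-z) - 5*exp(-y)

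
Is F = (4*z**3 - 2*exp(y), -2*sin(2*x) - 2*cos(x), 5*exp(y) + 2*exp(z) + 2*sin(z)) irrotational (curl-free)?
No, ∇×F = (5*exp(y), 12*z**2, 2*exp(y) + 2*sin(x) - 4*cos(2*x))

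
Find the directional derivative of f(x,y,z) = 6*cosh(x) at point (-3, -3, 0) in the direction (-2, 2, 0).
3*sqrt(2)*sinh(3)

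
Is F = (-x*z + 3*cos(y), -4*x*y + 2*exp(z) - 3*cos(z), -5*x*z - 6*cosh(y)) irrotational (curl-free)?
No, ∇×F = (-2*exp(z) - 3*sin(z) - 6*sinh(y), -x + 5*z, -4*y + 3*sin(y))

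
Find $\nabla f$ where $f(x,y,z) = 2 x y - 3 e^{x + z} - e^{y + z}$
(2*y - 3*exp(x + z), 2*x - exp(y + z), -3*exp(x + z) - exp(y + z))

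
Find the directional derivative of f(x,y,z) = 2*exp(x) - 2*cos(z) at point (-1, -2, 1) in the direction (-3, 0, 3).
sqrt(2)*(-1 + E*sin(1))*exp(-1)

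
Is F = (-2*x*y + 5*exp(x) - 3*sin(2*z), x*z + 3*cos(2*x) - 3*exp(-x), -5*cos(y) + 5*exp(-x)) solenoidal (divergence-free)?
No, ∇·F = -2*y + 5*exp(x)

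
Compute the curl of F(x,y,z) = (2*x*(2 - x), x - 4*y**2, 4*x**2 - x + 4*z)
(0, 1 - 8*x, 1)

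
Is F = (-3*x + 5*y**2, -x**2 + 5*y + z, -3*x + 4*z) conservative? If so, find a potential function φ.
No, ∇×F = (-1, 3, -2*x - 10*y) ≠ 0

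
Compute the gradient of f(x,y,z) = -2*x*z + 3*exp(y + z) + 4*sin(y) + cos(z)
(-2*z, 3*exp(y + z) + 4*cos(y), -2*x + 3*exp(y + z) - sin(z))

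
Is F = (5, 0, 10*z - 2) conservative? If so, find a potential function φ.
Yes, F is conservative. φ = 5*x + 5*z**2 - 2*z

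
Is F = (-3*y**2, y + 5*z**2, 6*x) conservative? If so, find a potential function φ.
No, ∇×F = (-10*z, -6, 6*y) ≠ 0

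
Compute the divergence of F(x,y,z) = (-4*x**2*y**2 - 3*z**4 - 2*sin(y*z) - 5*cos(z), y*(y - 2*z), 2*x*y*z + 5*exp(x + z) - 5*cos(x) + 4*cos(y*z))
-8*x*y**2 + 2*x*y - 4*y*sin(y*z) + 2*y - 2*z + 5*exp(x + z)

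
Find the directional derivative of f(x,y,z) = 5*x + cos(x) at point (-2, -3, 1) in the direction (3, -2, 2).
3*sqrt(17)*(sin(2) + 5)/17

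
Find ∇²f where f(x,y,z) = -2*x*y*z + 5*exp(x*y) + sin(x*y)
(x**2 + y**2)*(5*exp(x*y) - sin(x*y))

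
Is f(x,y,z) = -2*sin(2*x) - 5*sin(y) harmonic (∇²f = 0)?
No, ∇²f = 8*sin(2*x) + 5*sin(y)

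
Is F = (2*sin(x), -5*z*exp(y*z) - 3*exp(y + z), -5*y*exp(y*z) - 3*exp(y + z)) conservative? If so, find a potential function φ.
Yes, F is conservative. φ = -5*exp(y*z) - 3*exp(y + z) - 2*cos(x)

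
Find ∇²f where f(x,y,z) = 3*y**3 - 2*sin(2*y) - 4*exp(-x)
18*y + 8*sin(2*y) - 4*exp(-x)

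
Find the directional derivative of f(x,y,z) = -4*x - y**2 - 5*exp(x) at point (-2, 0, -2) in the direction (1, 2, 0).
sqrt(5)*(-4*exp(2) - 5)*exp(-2)/5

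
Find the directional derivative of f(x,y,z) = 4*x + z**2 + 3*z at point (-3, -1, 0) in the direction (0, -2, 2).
3*sqrt(2)/2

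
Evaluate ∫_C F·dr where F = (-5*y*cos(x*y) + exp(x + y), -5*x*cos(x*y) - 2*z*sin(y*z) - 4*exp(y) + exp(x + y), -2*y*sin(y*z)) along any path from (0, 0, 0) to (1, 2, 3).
-4*exp(2) - 5*sin(2) + 1 + 2*cos(6) + exp(3)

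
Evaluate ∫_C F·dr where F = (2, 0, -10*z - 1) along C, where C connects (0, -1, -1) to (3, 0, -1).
6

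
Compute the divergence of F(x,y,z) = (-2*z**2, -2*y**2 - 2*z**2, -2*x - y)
-4*y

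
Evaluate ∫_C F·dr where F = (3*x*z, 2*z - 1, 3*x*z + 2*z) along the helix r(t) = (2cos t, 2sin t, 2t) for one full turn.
4*pi*(3 + 4*pi)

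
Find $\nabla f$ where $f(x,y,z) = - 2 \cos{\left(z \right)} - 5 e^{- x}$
(5*exp(-x), 0, 2*sin(z))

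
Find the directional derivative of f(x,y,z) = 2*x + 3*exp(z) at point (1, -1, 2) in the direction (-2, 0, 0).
-2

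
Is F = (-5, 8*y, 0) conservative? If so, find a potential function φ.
Yes, F is conservative. φ = -5*x + 4*y**2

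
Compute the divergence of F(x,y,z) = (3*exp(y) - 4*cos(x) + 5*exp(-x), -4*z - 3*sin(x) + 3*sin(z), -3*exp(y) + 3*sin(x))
4*sin(x) - 5*exp(-x)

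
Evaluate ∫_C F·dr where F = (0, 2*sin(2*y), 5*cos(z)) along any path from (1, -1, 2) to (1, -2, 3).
-5*sin(2) + cos(2) - cos(4) + 5*sin(3)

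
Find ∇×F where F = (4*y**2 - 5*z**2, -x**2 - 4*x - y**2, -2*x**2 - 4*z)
(0, 4*x - 10*z, -2*x - 8*y - 4)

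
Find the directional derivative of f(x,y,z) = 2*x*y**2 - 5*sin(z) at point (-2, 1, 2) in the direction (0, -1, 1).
sqrt(2)*(8 - 5*cos(2))/2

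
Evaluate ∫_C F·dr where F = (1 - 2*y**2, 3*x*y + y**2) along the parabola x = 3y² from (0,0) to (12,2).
8/3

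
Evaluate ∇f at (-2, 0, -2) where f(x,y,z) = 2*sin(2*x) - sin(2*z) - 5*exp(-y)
(4*cos(4), 5, -2*cos(4))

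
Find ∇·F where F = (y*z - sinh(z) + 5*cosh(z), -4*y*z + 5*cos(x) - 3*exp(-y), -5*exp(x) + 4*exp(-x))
-4*z + 3*exp(-y)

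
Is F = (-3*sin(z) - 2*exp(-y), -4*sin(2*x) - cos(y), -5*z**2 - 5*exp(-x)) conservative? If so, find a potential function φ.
No, ∇×F = (0, -3*cos(z) - 5*exp(-x), -8*cos(2*x) - 2*exp(-y)) ≠ 0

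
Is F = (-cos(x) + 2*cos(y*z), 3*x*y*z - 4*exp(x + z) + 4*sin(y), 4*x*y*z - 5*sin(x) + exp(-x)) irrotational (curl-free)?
No, ∇×F = (-3*x*y + 4*x*z + 4*exp(x + z), -4*y*z - 2*y*sin(y*z) + 5*cos(x) + exp(-x), 3*y*z + 2*z*sin(y*z) - 4*exp(x + z))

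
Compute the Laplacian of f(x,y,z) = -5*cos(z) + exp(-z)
5*cos(z) + exp(-z)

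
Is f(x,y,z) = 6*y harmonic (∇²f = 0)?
Yes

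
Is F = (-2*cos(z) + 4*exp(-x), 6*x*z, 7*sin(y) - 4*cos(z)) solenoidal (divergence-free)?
No, ∇·F = 4*sin(z) - 4*exp(-x)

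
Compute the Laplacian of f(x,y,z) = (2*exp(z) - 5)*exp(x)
(4*exp(z) - 5)*exp(x)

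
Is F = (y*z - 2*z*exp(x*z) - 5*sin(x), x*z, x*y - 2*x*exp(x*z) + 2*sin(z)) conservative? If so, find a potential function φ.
Yes, F is conservative. φ = x*y*z - 2*exp(x*z) + 5*cos(x) - 2*cos(z)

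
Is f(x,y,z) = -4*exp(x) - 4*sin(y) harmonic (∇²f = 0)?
No, ∇²f = -4*exp(x) + 4*sin(y)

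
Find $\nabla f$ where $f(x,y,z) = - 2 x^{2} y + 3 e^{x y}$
(y*(-4*x + 3*exp(x*y)), x*(-2*x + 3*exp(x*y)), 0)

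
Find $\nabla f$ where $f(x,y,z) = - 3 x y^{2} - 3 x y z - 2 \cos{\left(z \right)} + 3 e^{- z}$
(3*y*(-y - z), 3*x*(-2*y - z), -3*x*y + 2*sin(z) - 3*exp(-z))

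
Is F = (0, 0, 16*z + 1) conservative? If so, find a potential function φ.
Yes, F is conservative. φ = z*(8*z + 1)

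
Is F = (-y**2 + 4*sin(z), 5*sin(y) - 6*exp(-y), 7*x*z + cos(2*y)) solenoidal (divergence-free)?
No, ∇·F = 7*x + 5*cos(y) + 6*exp(-y)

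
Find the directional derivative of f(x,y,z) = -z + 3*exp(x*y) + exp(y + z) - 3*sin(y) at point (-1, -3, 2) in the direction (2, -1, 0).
sqrt(5)*(-15*exp(4) + 3*E*cos(3) - 1)*exp(-1)/5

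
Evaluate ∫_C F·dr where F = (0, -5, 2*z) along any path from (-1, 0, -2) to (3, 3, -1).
-18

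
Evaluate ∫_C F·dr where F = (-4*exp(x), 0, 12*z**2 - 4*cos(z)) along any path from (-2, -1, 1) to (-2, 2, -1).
-8 + 8*sin(1)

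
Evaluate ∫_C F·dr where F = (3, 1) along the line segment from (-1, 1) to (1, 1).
6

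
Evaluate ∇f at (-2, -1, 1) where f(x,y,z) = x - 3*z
(1, 0, -3)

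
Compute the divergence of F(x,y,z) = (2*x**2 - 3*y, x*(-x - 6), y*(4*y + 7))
4*x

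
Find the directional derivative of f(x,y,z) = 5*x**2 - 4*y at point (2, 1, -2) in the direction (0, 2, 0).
-4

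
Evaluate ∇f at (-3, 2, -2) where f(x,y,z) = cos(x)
(sin(3), 0, 0)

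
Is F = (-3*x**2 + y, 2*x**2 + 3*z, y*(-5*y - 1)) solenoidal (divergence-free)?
No, ∇·F = -6*x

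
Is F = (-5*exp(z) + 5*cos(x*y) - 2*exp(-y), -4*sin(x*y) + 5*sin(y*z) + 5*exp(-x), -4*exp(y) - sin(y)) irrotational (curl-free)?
No, ∇×F = (-5*y*cos(y*z) - 4*exp(y) - cos(y), -5*exp(z), 5*x*sin(x*y) - 4*y*cos(x*y) - 2*exp(-y) - 5*exp(-x))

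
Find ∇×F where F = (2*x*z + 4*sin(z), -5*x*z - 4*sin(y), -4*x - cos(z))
(5*x, 2*x + 4*cos(z) + 4, -5*z)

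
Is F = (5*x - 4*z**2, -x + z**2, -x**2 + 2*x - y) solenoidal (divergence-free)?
No, ∇·F = 5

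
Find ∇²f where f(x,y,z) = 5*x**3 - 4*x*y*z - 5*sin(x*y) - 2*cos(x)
5*x**2*sin(x*y) + 30*x + 5*y**2*sin(x*y) + 2*cos(x)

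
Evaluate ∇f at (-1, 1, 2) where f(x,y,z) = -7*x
(-7, 0, 0)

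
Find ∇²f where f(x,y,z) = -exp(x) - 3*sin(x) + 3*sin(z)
-exp(x) + 3*sin(x) - 3*sin(z)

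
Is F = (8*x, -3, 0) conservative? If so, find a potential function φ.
Yes, F is conservative. φ = 4*x**2 - 3*y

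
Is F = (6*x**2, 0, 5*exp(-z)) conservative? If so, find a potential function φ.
Yes, F is conservative. φ = 2*x**3 - 5*exp(-z)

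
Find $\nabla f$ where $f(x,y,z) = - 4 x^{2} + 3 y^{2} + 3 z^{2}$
(-8*x, 6*y, 6*z)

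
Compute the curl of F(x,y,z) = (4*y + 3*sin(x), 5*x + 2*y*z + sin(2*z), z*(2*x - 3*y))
(-2*y - 3*z - 2*cos(2*z), -2*z, 1)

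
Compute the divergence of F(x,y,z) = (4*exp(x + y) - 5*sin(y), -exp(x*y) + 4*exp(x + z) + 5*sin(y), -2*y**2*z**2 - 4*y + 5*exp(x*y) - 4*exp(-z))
-x*exp(x*y) - 4*y**2*z + 4*exp(x + y) + 5*cos(y) + 4*exp(-z)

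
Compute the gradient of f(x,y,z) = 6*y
(0, 6, 0)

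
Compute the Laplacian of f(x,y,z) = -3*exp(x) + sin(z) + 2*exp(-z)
-3*exp(x) - sin(z) + 2*exp(-z)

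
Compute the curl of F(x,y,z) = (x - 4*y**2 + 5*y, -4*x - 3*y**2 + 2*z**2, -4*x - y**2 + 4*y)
(-2*y - 4*z + 4, 4, 8*y - 9)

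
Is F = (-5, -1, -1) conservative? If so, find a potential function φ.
Yes, F is conservative. φ = -5*x - y - z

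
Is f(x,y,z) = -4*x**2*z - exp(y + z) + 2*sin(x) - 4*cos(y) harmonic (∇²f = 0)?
No, ∇²f = -8*z - 2*exp(y + z) - 2*sin(x) + 4*cos(y)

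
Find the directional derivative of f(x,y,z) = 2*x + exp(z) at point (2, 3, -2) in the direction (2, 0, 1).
sqrt(5)*(1 + 4*exp(2))*exp(-2)/5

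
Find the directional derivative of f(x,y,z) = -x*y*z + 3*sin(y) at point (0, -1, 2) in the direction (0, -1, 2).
-3*sqrt(5)*cos(1)/5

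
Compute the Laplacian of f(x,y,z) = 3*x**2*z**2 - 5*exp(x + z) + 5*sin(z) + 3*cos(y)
6*x**2 + 6*z**2 - 10*exp(x + z) - 5*sin(z) - 3*cos(y)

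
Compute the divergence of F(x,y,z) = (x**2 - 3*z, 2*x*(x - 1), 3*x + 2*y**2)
2*x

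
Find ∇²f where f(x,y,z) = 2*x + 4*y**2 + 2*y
8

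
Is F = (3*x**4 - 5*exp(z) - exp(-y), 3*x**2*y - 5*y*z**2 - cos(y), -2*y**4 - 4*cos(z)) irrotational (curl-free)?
No, ∇×F = (-8*y**3 + 10*y*z, -5*exp(z), 6*x*y - exp(-y))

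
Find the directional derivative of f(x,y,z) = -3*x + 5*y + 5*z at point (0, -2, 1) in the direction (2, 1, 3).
sqrt(14)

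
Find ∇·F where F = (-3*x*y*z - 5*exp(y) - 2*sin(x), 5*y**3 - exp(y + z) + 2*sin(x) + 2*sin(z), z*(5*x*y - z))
5*x*y + 15*y**2 - 3*y*z - 2*z - exp(y + z) - 2*cos(x)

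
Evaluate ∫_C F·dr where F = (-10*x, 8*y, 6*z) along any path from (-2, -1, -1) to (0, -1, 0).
17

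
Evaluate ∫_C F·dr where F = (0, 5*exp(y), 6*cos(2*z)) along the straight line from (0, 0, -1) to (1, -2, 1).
-5 + 5*exp(-2) + 6*sin(2)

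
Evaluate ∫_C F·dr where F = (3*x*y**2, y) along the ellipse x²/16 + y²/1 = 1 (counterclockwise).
0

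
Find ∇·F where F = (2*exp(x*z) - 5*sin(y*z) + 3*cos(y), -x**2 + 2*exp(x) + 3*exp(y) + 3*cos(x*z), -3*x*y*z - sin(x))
-3*x*y + 2*z*exp(x*z) + 3*exp(y)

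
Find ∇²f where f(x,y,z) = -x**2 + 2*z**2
2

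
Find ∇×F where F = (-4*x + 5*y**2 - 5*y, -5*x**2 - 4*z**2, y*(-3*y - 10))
(-6*y + 8*z - 10, 0, -10*x - 10*y + 5)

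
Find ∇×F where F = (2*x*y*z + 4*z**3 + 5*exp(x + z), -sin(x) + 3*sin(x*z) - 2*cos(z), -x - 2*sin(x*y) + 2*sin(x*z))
(-2*x*cos(x*y) - 3*x*cos(x*z) - 2*sin(z), 2*x*y + 2*y*cos(x*y) + 12*z**2 - 2*z*cos(x*z) + 5*exp(x + z) + 1, -2*x*z + 3*z*cos(x*z) - cos(x))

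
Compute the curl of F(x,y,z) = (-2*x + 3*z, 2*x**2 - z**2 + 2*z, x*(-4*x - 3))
(2*z - 2, 8*x + 6, 4*x)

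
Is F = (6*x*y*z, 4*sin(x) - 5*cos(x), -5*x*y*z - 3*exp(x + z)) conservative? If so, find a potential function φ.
No, ∇×F = (-5*x*z, 6*x*y + 5*y*z + 3*exp(x + z), -6*x*z + 5*sin(x) + 4*cos(x)) ≠ 0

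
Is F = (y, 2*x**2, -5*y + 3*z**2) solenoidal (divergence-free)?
No, ∇·F = 6*z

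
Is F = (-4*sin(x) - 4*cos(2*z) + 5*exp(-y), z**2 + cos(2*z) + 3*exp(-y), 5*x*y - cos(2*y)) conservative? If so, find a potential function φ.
No, ∇×F = (5*x - 2*z + 2*sin(2*y) + 2*sin(2*z), -5*y + 8*sin(2*z), 5*exp(-y)) ≠ 0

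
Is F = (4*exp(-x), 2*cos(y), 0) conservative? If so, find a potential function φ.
Yes, F is conservative. φ = 2*sin(y) - 4*exp(-x)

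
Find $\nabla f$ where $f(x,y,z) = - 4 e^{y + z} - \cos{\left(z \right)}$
(0, -4*exp(y + z), -4*exp(y + z) + sin(z))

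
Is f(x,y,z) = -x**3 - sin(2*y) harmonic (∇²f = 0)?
No, ∇²f = -6*x + 4*sin(2*y)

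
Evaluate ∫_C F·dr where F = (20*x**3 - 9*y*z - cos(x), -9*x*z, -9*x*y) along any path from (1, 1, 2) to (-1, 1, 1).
2*sin(1) + 27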